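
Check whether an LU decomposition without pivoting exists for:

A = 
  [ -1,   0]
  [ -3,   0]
Yes.
A[1,1] = -1 ≠ 0, so Gaussian elimination proceeds without a row swap: multiplier ℓ₂₁ = (-3)/(-1) = 3, and U[2,2] = 0 - (3)(0) = 0.
L = 
  [  1,   0]
  [  3,   1]
U = 
  [ -1,   0]
  [  0,   0]
Check row 2 of LU: [(3)(-1), (3)(0) + 0] = [-3, 0] = row 2 of A ✓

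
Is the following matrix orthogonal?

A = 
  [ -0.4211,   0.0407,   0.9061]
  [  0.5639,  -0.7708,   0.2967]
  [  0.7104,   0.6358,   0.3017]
Yes

AᵀA = 
  [  1,  -0.0001,   0.0001]
  [ -0.0001,   1,   0]
  [  0.0001,   0,   1.0001]
≈ I (equal to I up to the 4-dp rounding of the entries)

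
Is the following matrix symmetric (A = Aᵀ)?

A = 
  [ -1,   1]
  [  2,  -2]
No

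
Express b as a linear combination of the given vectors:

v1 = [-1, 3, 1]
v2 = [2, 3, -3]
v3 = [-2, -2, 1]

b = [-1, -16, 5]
c1 = -3, c2 = -3, c3 = -1

b = -3·v1 + -3·v2 + -1·v3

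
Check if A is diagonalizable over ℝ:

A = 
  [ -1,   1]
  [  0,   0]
Yes

tr(A) = -1, det(A) = 0
Characteristic polynomial: λ² - tr(A)λ + det(A) = λ² + λ
λ² + λ = λ(λ + 1)
Eigenvalues: 0, -1
λ=-1: alg. mult. = 1, geom. mult. = 2 - rank(A - (-1)I) = 2 - 1 = 1
λ=0: alg. mult. = 1, geom. mult. = 2 - rank(A - (0)I) = 2 - 1 = 1
Sum of geometric multiplicities equals n, so A has n independent eigenvectors.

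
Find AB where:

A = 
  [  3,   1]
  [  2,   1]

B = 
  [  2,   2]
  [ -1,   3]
AB = 
  [  5,   9]
  [  3,   7]

A is 2×2 and B is 2×2, so AB is 2×2. Each entry is (row of A)·(column of B):
AB[1,1] = (3)(2) + (1)(-1) = 5
AB[1,2] = (3)(2) + (1)(3) = 9
AB[2,1] = (2)(2) + (1)(-1) = 3
AB[2,2] = (2)(2) + (1)(3) = 7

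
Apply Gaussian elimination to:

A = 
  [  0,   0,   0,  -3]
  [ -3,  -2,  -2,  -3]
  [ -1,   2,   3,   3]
Row operations:
Swap R1 ↔ R2
R3 → R3 - (1/3)·R1
Swap R2 ↔ R3

Resulting echelon form:
REF = 
  [  -3,   -2,   -2,   -3]
  [   0,  8/3, 11/3,    4]
  [   0,    0,    0,   -3]

Rank = 3 (number of non-zero pivot rows).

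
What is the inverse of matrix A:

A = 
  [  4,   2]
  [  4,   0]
det(A) = (4)(0) - (2)(4) = -8
For a 2×2 matrix, A⁻¹ = (1/det(A)) · [[d, -b], [-c, a]]
    = (-1/8) · [[0, -2], [-4, 4]]

A⁻¹ = 
  [   0,  1/4]
  [ 1/2, -1/2]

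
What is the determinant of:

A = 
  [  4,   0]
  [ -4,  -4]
For a 2×2 matrix, det = ad - bc = (4)(-4) - (0)(-4) = -16

det(A) = -16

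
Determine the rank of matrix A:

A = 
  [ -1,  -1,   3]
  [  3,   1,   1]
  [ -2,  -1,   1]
rank(A) = 2

Row reduce:
R2 → R2 + (3)·R1
R3 → R3 - (2)·R1
R3 → R3 + (1/2)·R2
REF = 
  [ -1,  -1,   3]
  [  0,  -2,  10]
  [  0,   0,   0]
Pivot columns: 1, 2 → 2 pivots.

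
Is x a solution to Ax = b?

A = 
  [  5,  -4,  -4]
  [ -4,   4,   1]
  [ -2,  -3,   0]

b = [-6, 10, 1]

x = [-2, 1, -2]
Yes

Ax = [-6, 10, 1] = b ✓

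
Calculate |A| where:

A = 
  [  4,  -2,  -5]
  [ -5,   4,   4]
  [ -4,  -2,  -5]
-96

Cofactor expansion along row 1:
det(A) = (4)·((4)(-5) - (4)(-2)) - (-2)·((-5)(-5) - (4)(-4)) + (-5)·((-5)(-2) - (4)(-4))
  = (4)(-12) - (-2)(41) + (-5)(26)
  = -96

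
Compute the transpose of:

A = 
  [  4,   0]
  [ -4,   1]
Aᵀ = 
  [  4,  -4]
  [  0,   1]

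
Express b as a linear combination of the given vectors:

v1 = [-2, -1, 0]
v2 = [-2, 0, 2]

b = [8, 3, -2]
c1 = -3, c2 = -1

b = -3·v1 + -1·v2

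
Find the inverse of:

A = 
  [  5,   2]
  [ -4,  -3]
det(A) = (5)(-3) - (2)(-4) = -7
For a 2×2 matrix, A⁻¹ = (1/det(A)) · [[d, -b], [-c, a]]
    = (-1/7) · [[-3, -2], [4, 5]]

A⁻¹ = 
  [ 3/7,  2/7]
  [-4/7, -5/7]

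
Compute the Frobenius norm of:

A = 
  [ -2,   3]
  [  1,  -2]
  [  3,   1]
||A||_F = 5.292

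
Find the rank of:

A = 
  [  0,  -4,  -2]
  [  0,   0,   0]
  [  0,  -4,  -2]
Row reduce:
R3 → R3 - (1)·R1
REF = 
  [  0,  -4,  -2]
  [  0,   0,   0]
  [  0,   0,   0]
Pivot columns: 2 → 1 pivot.

rank(A) = 1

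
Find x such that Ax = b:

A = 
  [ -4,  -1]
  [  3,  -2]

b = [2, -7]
x = [-1, 2]

Row reduce the augmented matrix [A|b]:
R2 → R2 + (3/4)·R1
REF = 
  [   -4,    -1,     2]
  [    0, -11/4, -11/2]

Back-substitution:
x₂ = (-11/2) / (-11/4) = 2
x₁ = (2 - (-1)(2)) / (-4) = -1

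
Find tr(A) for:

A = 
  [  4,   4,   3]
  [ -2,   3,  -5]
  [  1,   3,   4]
11

tr(A) = 4 + 3 + 4 = 11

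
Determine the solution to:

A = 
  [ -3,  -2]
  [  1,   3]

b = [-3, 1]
x = [1, 0]

Row reduce the augmented matrix [A|b]:
R2 → R2 + (1/3)·R1
REF = 
  [ -3,  -2,  -3]
  [  0, 7/3,   0]

Back-substitution:
x₂ = 0 / (7/3) = 0
x₁ = (-3 - (-2)(0)) / (-3) = 1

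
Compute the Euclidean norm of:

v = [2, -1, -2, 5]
5.831

||v||₂ = √((2)² + (-1)² + (-2)² + (5)²) = √34 = 5.831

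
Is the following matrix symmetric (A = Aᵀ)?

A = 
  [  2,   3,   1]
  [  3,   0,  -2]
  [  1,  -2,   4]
Yes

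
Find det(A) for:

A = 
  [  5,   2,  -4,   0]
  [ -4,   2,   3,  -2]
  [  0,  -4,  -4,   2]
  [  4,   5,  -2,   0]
Cofactor expansion along row 1: det(A) = a₁₁M₁₁ - a₁₂M₁₂ + a₁₃M₁₃ - a₁₄M₁₄

M₁₁ = det[[2, 3, -2]; [-4, -4, 2]; [5, -2, 0]]
  = (2)·((-4)(0) - (2)(-2)) - (3)·((-4)(0) - (2)(5)) + (-2)·((-4)(-2) - (-4)(5))
  = (2)(4) - (3)(-10) + (-2)(28)
  = -18
M₁₂ = det[[-4, 3, -2]; [0, -4, 2]; [4, -2, 0]]
  = (-4)·((-4)(0) - (2)(-2)) - (3)·((0)(0) - (2)(4)) + (-2)·((0)(-2) - (-4)(4))
  = (-4)(4) - (3)(-8) + (-2)(16)
  = -24
M₁₃ = det[[-4, 2, -2]; [0, -4, 2]; [4, 5, 0]]
  = (-4)·((-4)(0) - (2)(5)) - (2)·((0)(0) - (2)(4)) + (-2)·((0)(5) - (-4)(4))
  = (-4)(-10) - (2)(-8) + (-2)(16)
  = 24
M₁₄ = det[[-4, 2, 3]; [0, -4, -4]; [4, 5, -2]]
  = (-4)·((-4)(-2) - (-4)(5)) - (2)·((0)(-2) - (-4)(4)) + (3)·((0)(5) - (-4)(4))
  = (-4)(28) - (2)(16) + (3)(16)
  = -96

det(A) = (5)(-18) - (2)(-24) + (-4)(24) - (0)(-96) = -138

det(A) = -138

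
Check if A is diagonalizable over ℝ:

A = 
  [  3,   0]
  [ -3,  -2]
Yes

tr(A) = 1, det(A) = -6
Characteristic polynomial: λ² - tr(A)λ + det(A) = λ² - λ - 6
λ² - λ - 6 = (λ + 2)(λ - 3)
Eigenvalues: 3, -2
λ=-2: alg. mult. = 1, geom. mult. = 2 - rank(A - (-2)I) = 2 - 1 = 1
λ=3: alg. mult. = 1, geom. mult. = 2 - rank(A - (3)I) = 2 - 1 = 1
Sum of geometric multiplicities equals n, so A has n independent eigenvectors.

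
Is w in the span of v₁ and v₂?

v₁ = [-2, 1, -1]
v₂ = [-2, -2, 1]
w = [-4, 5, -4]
Yes

Form the augmented matrix and row-reduce:
[v₁|v₂|w] = 
  [ -2,  -2,  -4]
  [  1,  -2,   5]
  [ -1,   1,  -4]
R2 → R2 + (1/2)·R1
R3 → R3 - (1/2)·R1
R3 → R3 + (2/3)·R2
REF = 
  [ -2,  -2,  -4]
  [  0,  -3,   3]
  [  0,   0,   0]

No row of the form [0 0 | nonzero], so the system is consistent. Back-substitution gives c₁ = 3, c₂ = -1: w = (3)·v₁ + (-1)·v₂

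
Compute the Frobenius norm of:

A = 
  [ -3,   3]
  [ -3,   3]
||A||_F = 6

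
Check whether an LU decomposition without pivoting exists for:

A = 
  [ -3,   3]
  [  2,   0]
Yes.
A[1,1] = -3 ≠ 0, so Gaussian elimination proceeds without a row swap: multiplier ℓ₂₁ = (2)/(-3) = -2/3, and U[2,2] = 0 - (-2/3)(3) = 2.
L = 
  [   1,    0]
  [-2/3,    1]
U = 
  [ -3,   3]
  [  0,   2]
Check row 2 of LU: [(-2/3)(-3), (-2/3)(3) + 2] = [2, 0] = row 2 of A ✓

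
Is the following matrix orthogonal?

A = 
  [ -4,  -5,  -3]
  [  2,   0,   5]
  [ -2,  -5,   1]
No

AᵀA = 
  [ 24,  30,  20]
  [ 30,  50,  10]
  [ 20,  10,  35]
≠ I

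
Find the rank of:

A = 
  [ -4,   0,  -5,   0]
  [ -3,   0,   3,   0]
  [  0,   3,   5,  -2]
Row reduce:
R2 → R2 - (3/4)·R1
Swap R2 ↔ R3
REF = 
  [  -4,    0,   -5,    0]
  [   0,    3,    5,   -2]
  [   0,    0, 27/4,    0]
Pivot columns: 1, 2, 3 → 3 pivots.

rank(A) = 3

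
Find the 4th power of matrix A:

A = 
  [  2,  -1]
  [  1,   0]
A^4 = 
  [  5,  -4]
  [  4,  -3]

A² = A·A:
A²[1,1] = (2)(2) + (-1)(1) = 3
A²[1,2] = (2)(-1) + (-1)(0) = -2
A²[2,1] = (1)(2) + (0)(1) = 2
A²[2,2] = (1)(-1) + (0)(0) = -1
A² = 
  [  3,  -2]
  [  2,  -1]

A^3 = A^2·A:
A^3[1,1] = (3)(2) + (-2)(1) = 4
A^3[1,2] = (3)(-1) + (-2)(0) = -3
A^3[2,1] = (2)(2) + (-1)(1) = 3
A^3[2,2] = (2)(-1) + (-1)(0) = -2
A^3 = 
  [  4,  -3]
  [  3,  -2]

A^4 = A^3·A:
A^4[1,1] = (4)(2) + (-3)(1) = 5
A^4[1,2] = (4)(-1) + (-3)(0) = -4
A^4[2,1] = (3)(2) + (-2)(1) = 4
A^4[2,2] = (3)(-1) + (-2)(0) = -3
A^4 = 
  [  5,  -4]
  [  4,  -3]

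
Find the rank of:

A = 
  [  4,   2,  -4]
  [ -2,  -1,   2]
rank(A) = 1

Row reduce:
R2 → R2 + (1/2)·R1
REF = 
  [  4,   2,  -4]
  [  0,   0,   0]
Pivot columns: 1 → 1 pivot.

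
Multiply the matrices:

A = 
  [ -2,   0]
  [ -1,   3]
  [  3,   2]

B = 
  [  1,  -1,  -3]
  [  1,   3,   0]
AB = 
  [ -2,   2,   6]
  [  2,  10,   3]
  [  5,   3,  -9]

A is 3×2 and B is 2×3, so AB is 3×3. Each entry is (row of A)·(column of B):
AB[1,1] = (-2)(1) + (0)(1) = -2
AB[1,2] = (-2)(-1) + (0)(3) = 2
AB[1,3] = (-2)(-3) + (0)(0) = 6
AB[2,1] = (-1)(1) + (3)(1) = 2
AB[2,2] = (-1)(-1) + (3)(3) = 10
AB[2,3] = (-1)(-3) + (3)(0) = 3
AB[3,1] = (3)(1) + (2)(1) = 5
AB[3,2] = (3)(-1) + (2)(3) = 3
AB[3,3] = (3)(-3) + (2)(0) = -9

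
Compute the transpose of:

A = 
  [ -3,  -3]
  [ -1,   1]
Aᵀ = 
  [ -3,  -1]
  [ -3,   1]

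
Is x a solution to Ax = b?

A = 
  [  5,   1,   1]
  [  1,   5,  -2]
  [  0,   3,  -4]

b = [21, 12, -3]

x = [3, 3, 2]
No

Ax = [20, 14, 1] ≠ b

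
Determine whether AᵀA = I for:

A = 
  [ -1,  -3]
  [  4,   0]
No

AᵀA = 
  [ 17,   3]
  [  3,   9]
≠ I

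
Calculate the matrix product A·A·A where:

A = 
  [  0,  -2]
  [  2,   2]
A² = A·A:
A²[1,1] = (0)(0) + (-2)(2) = -4
A²[1,2] = (0)(-2) + (-2)(2) = -4
A²[2,1] = (2)(0) + (2)(2) = 4
A²[2,2] = (2)(-2) + (2)(2) = 0
A² = 
  [ -4,  -4]
  [  4,   0]

A^3 = A^2·A:
A^3[1,1] = (-4)(0) + (-4)(2) = -8
A^3[1,2] = (-4)(-2) + (-4)(2) = 0
A^3[2,1] = (4)(0) + (0)(2) = 0
A^3[2,2] = (4)(-2) + (0)(2) = -8
A^3 = 
  [ -8,   0]
  [  0,  -8]

Therefore
A^3 = 
  [ -8,   0]
  [  0,  -8]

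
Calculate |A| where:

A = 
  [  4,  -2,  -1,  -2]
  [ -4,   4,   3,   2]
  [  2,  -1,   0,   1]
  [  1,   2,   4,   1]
-22

Cofactor expansion along row 1: det(A) = a₁₁M₁₁ - a₁₂M₁₂ + a₁₃M₁₃ - a₁₄M₁₄

M₁₁ = det[[4, 3, 2]; [-1, 0, 1]; [2, 4, 1]]
  = (4)·((0)(1) - (1)(4)) - (3)·((-1)(1) - (1)(2)) + (2)·((-1)(4) - (0)(2))
  = (4)(-4) - (3)(-3) + (2)(-4)
  = -15
M₁₂ = det[[-4, 3, 2]; [2, 0, 1]; [1, 4, 1]]
  = (-4)·((0)(1) - (1)(4)) - (3)·((2)(1) - (1)(1)) + (2)·((2)(4) - (0)(1))
  = (-4)(-4) - (3)(1) + (2)(8)
  = 29
M₁₃ = det[[-4, 4, 2]; [2, -1, 1]; [1, 2, 1]]
  = (-4)·((-1)(1) - (1)(2)) - (4)·((2)(1) - (1)(1)) + (2)·((2)(2) - (-1)(1))
  = (-4)(-3) - (4)(1) + (2)(5)
  = 18
M₁₄ = det[[-4, 4, 3]; [2, -1, 0]; [1, 2, 4]]
  = (-4)·((-1)(4) - (0)(2)) - (4)·((2)(4) - (0)(1)) + (3)·((2)(2) - (-1)(1))
  = (-4)(-4) - (4)(8) + (3)(5)
  = -1

det(A) = (4)(-15) - (-2)(29) + (-1)(18) - (-2)(-1) = -22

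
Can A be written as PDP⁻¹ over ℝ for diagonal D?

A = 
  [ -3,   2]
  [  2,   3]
Yes

tr(A) = 0, det(A) = -13
Characteristic polynomial: λ² - tr(A)λ + det(A) = λ² - 13
λ² - 13 = 0  ⇒  λ = (0 ± √((0)² - 4·(-13)))/2 = (0 ± √(52))/2
  = √13,  -√13
Eigenvalues: √13, -√13  (≈ 3.606, -3.606)
The two irrational eigenvalues are distinct (simple), so each has alg. mult. = geom. mult. = 1.
Sum of geometric multiplicities equals n, so A has n independent eigenvectors.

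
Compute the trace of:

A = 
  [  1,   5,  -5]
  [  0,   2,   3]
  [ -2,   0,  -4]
-1

tr(A) = 1 + 2 + -4 = -1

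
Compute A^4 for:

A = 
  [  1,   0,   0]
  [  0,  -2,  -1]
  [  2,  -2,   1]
A² = A·A:
A²[1,1] = (1)(1) + (0)(0) + (0)(2) = 1
A²[1,2] = (1)(0) + (0)(-2) + (0)(-2) = 0
A²[1,3] = (1)(0) + (0)(-1) + (0)(1) = 0
A²[2,1] = (0)(1) + (-2)(0) + (-1)(2) = -2
A²[2,2] = (0)(0) + (-2)(-2) + (-1)(-2) = 6
A²[2,3] = (0)(0) + (-2)(-1) + (-1)(1) = 1
A²[3,1] = (2)(1) + (-2)(0) + (1)(2) = 4
A²[3,2] = (2)(0) + (-2)(-2) + (1)(-2) = 2
A²[3,3] = (2)(0) + (-2)(-1) + (1)(1) = 3
A² = 
  [  1,   0,   0]
  [ -2,   6,   1]
  [  4,   2,   3]

A^3 = A^2·A:
A^3[1,1] = (1)(1) + (0)(0) + (0)(2) = 1
A^3[1,2] = (1)(0) + (0)(-2) + (0)(-2) = 0
A^3[1,3] = (1)(0) + (0)(-1) + (0)(1) = 0
A^3[2,1] = (-2)(1) + (6)(0) + (1)(2) = 0
A^3[2,2] = (-2)(0) + (6)(-2) + (1)(-2) = -14
A^3[2,3] = (-2)(0) + (6)(-1) + (1)(1) = -5
A^3[3,1] = (4)(1) + (2)(0) + (3)(2) = 10
A^3[3,2] = (4)(0) + (2)(-2) + (3)(-2) = -10
A^3[3,3] = (4)(0) + (2)(-1) + (3)(1) = 1
A^3 = 
  [  1,   0,   0]
  [  0, -14,  -5]
  [ 10, -10,   1]

A^4 = A^3·A:
A^4[1,1] = (1)(1) + (0)(0) + (0)(2) = 1
A^4[1,2] = (1)(0) + (0)(-2) + (0)(-2) = 0
A^4[1,3] = (1)(0) + (0)(-1) + (0)(1) = 0
A^4[2,1] = (0)(1) + (-14)(0) + (-5)(2) = -10
A^4[2,2] = (0)(0) + (-14)(-2) + (-5)(-2) = 38
A^4[2,3] = (0)(0) + (-14)(-1) + (-5)(1) = 9
A^4[3,1] = (10)(1) + (-10)(0) + (1)(2) = 12
A^4[3,2] = (10)(0) + (-10)(-2) + (1)(-2) = 18
A^4[3,3] = (10)(0) + (-10)(-1) + (1)(1) = 11
A^4 = 
  [  1,   0,   0]
  [-10,  38,   9]
  [ 12,  18,  11]

Therefore
A^4 = 
  [  1,   0,   0]
  [-10,  38,   9]
  [ 12,  18,  11]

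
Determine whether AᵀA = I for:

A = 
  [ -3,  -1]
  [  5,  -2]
No

AᵀA = 
  [ 34,  -7]
  [ -7,   5]
≠ I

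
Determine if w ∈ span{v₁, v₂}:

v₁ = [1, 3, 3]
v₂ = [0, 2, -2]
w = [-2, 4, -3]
No

Form the augmented matrix and row-reduce:
[v₁|v₂|w] = 
  [  1,   0,  -2]
  [  3,   2,   4]
  [  3,  -2,  -3]
R2 → R2 - (3)·R1
R3 → R3 - (3)·R1
R3 → R3 + (1)·R2
REF = 
  [  1,   0,  -2]
  [  0,   2,  10]
  [  0,   0,  13]

Row 3 reads [0 0 | 13], i.e. 0 = 13, so the system is inconsistent and w ∉ span{v₁, v₂}.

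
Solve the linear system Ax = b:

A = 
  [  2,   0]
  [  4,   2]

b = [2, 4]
x = [1, 0]

Row reduce the augmented matrix [A|b]:
R2 → R2 - (2)·R1
REF = 
  [  2,   0,   2]
  [  0,   2,   0]

Back-substitution:
x₂ = 0 / 2 = 0
x₁ = (2 - (0)(0)) / 2 = 1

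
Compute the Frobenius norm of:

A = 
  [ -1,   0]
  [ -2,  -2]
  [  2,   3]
||A||_F = 4.69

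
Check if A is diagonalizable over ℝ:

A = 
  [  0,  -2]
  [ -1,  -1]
Yes

tr(A) = -1, det(A) = -2
Characteristic polynomial: λ² - tr(A)λ + det(A) = λ² + λ - 2
λ² + λ - 2 = (λ + 2)(λ - 1)
Eigenvalues: 1, -2
λ=-2: alg. mult. = 1, geom. mult. = 2 - rank(A - (-2)I) = 2 - 1 = 1
λ=1: alg. mult. = 1, geom. mult. = 2 - rank(A - (1)I) = 2 - 1 = 1
Sum of geometric multiplicities equals n, so A has n independent eigenvectors.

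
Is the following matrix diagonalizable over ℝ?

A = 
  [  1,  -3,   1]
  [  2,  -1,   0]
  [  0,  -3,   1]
No

Characteristic polynomial: det(λI - A) = λ³ - λ² + 5λ + 1
By the rational root theorem any rational root is an integer dividing 1; none of those is a root, so p(λ) has no rational roots and hence (being an irreducible cubic) no repeated roots.
Discriminant of the cubic: Δ = -588
Δ < 0 ⇒ one real eigenvalue and a complex-conjugate pair: λ ≈ 0.5956 + 2.208i, 0.5956 - 2.208i, -0.1913
Has complex eigenvalues (not diagonalizable over ℝ).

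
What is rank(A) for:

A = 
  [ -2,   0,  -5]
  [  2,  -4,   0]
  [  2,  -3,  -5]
rank(A) = 3

Row reduce:
R2 → R2 + (1)·R1
R3 → R3 + (1)·R1
R3 → R3 - (3/4)·R2
REF = 
  [   -2,     0,    -5]
  [    0,    -4,    -5]
  [    0,     0, -25/4]
Pivot columns: 1, 2, 3 → 3 pivots.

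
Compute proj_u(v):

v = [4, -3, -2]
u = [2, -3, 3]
proj_u(v) = [1, -3/2, 3/2]

v·u = (4)(2) + (-3)(-3) + (-2)(3) = 11
u·u = (2)² + (-3)² + (3)² = 22
proj_u(v) = (v·u / u·u) × u = (11/22) × u = (1/2) × u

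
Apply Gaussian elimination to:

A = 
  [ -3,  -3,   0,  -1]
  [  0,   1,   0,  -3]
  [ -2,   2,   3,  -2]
Row operations:
R3 → R3 - (2/3)·R1
R3 → R3 - (4)·R2

Resulting echelon form:
REF = 
  [  -3,   -3,    0,   -1]
  [   0,    1,    0,   -3]
  [   0,    0,    3, 32/3]

Rank = 3 (number of non-zero pivot rows).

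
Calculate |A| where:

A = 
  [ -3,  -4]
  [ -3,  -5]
3

For a 2×2 matrix, det = ad - bc = (-3)(-5) - (-4)(-3) = 3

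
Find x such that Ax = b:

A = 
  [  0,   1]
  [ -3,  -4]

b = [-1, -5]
x = [3, -1]

Row reduce the augmented matrix [A|b]:
Swap R1 ↔ R2
REF = 
  [ -3,  -4,  -5]
  [  0,   1,  -1]

Back-substitution:
x₂ = (-1) / 1 = -1
x₁ = (-5 - (-4)(-1)) / (-3) = 3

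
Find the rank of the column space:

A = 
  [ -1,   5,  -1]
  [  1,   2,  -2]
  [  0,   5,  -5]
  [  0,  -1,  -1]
Row reduce:
R2 → R2 + (1)·R1
R3 → R3 - (5/7)·R2
R4 → R4 + (1/7)·R2
R4 → R4 - (1/2)·R3
REF = 
  [   -1,     5,    -1]
  [    0,     7,    -3]
  [    0,     0, -20/7]
  [    0,     0,     0]
Pivot columns: 1, 2, 3 → 3 pivots.
dim(Col(A)) = number of pivot columns = 3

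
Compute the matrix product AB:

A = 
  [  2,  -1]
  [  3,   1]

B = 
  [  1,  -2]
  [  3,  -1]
A is 2×2 and B is 2×2, so AB is 2×2. Each entry is (row of A)·(column of B):
AB[1,1] = (2)(1) + (-1)(3) = -1
AB[1,2] = (2)(-2) + (-1)(-1) = -3
AB[2,1] = (3)(1) + (1)(3) = 6
AB[2,2] = (3)(-2) + (1)(-1) = -7

AB = 
  [ -1,  -3]
  [  6,  -7]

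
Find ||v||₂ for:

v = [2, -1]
2.236

||v||₂ = √((2)² + (-1)²) = √5 = 2.236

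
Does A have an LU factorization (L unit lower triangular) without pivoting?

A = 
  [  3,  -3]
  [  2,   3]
Yes.
A[1,1] = 3 ≠ 0, so Gaussian elimination proceeds without a row swap: multiplier ℓ₂₁ = (2)/(3) = 2/3, and U[2,2] = 3 - (2/3)(-3) = 5.
L = 
  [  1,   0]
  [2/3,   1]
U = 
  [  3,  -3]
  [  0,   5]
Check row 2 of LU: [(2/3)(3), (2/3)(-3) + 5] = [2, 3] = row 2 of A ✓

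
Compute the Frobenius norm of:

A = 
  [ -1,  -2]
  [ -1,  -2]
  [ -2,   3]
||A||_F = 4.796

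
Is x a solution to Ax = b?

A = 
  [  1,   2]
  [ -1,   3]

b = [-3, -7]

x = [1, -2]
Yes

Ax = [-3, -7] = b ✓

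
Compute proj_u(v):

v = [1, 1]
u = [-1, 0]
proj_u(v) = [1, 0]

v·u = (1)(-1) + (1)(0) = -1
u·u = (-1)² + (0)² = 1
proj_u(v) = (v·u / u·u) × u = (-1/1) × u = (-1) × u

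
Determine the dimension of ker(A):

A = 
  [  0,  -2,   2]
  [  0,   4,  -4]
nullity(A) = 2

Row reduce:
R2 → R2 + (2)·R1
REF = 
  [  0,  -2,   2]
  [  0,   0,   0]
Pivot columns: 2 → 1 pivot.
rank(A) = 1, so nullity(A) = 3 - 1 = 2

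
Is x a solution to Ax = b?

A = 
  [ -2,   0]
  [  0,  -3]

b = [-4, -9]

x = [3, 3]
No

Ax = [-6, -9] ≠ b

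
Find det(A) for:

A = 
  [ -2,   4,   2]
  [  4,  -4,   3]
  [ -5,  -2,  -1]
Cofactor expansion along row 1:
det(A) = (-2)·((-4)(-1) - (3)(-2)) - (4)·((4)(-1) - (3)(-5)) + (2)·((4)(-2) - (-4)(-5))
  = (-2)(10) - (4)(11) + (2)(-28)
  = -120

det(A) = -120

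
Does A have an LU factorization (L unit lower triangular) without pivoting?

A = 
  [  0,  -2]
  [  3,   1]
No.
A[1,1] = 0 but A[2,1] = 3 ≠ 0. Any LU with L unit lower triangular has (LU)[1,1] = U[1,1] and (LU)[2,1] = L[2,1]·U[1,1]; matching A forces U[1,1] = 0, which then forces (LU)[2,1] = 0 ≠ 3. A row swap (pivoting) is required.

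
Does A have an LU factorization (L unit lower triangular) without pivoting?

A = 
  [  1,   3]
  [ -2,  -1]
Yes.
A[1,1] = 1 ≠ 0, so Gaussian elimination proceeds without a row swap: multiplier ℓ₂₁ = (-2)/(1) = -2, and U[2,2] = -1 - (-2)(3) = 5.
L = 
  [  1,   0]
  [ -2,   1]
U = 
  [  1,   3]
  [  0,   5]
Check row 2 of LU: [(-2)(1), (-2)(3) + 5] = [-2, -1] = row 2 of A ✓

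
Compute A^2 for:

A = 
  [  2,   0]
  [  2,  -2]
A² = A·A:
A²[1,1] = (2)(2) + (0)(2) = 4
A²[1,2] = (2)(0) + (0)(-2) = 0
A²[2,1] = (2)(2) + (-2)(2) = 0
A²[2,2] = (2)(0) + (-2)(-2) = 4
A² = 
  [  4,   0]
  [  0,   4]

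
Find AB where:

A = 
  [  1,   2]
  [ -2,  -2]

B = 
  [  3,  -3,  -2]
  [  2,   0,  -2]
A is 2×2 and B is 2×3, so AB is 2×3. Each entry is (row of A)·(column of B):
AB[1,1] = (1)(3) + (2)(2) = 7
AB[1,2] = (1)(-3) + (2)(0) = -3
AB[1,3] = (1)(-2) + (2)(-2) = -6
AB[2,1] = (-2)(3) + (-2)(2) = -10
AB[2,2] = (-2)(-3) + (-2)(0) = 6
AB[2,3] = (-2)(-2) + (-2)(-2) = 8

AB = 
  [  7,  -3,  -6]
  [-10,   6,   8]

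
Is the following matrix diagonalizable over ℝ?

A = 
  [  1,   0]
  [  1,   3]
Yes

tr(A) = 4, det(A) = 3
Characteristic polynomial: λ² - tr(A)λ + det(A) = λ² - 4λ + 3
λ² - 4λ + 3 = (λ - 1)(λ - 3)
Eigenvalues: 3, 1
λ=1: alg. mult. = 1, geom. mult. = 2 - rank(A - (1)I) = 2 - 1 = 1
λ=3: alg. mult. = 1, geom. mult. = 2 - rank(A - (3)I) = 2 - 1 = 1
Sum of geometric multiplicities equals n, so A has n independent eigenvectors.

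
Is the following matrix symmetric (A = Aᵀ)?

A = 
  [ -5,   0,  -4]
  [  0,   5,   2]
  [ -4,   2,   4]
Yes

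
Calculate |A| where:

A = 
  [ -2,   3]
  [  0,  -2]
For a 2×2 matrix, det = ad - bc = (-2)(-2) - (3)(0) = 4

det(A) = 4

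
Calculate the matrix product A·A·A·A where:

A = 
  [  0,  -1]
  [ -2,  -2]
A^4 = 
  [ 12,  16]
  [ 32,  44]

A² = A·A:
A²[1,1] = (0)(0) + (-1)(-2) = 2
A²[1,2] = (0)(-1) + (-1)(-2) = 2
A²[2,1] = (-2)(0) + (-2)(-2) = 4
A²[2,2] = (-2)(-1) + (-2)(-2) = 6
A² = 
  [  2,   2]
  [  4,   6]

A^3 = A^2·A:
A^3[1,1] = (2)(0) + (2)(-2) = -4
A^3[1,2] = (2)(-1) + (2)(-2) = -6
A^3[2,1] = (4)(0) + (6)(-2) = -12
A^3[2,2] = (4)(-1) + (6)(-2) = -16
A^3 = 
  [ -4,  -6]
  [-12, -16]

A^4 = A^3·A:
A^4[1,1] = (-4)(0) + (-6)(-2) = 12
A^4[1,2] = (-4)(-1) + (-6)(-2) = 16
A^4[2,1] = (-12)(0) + (-16)(-2) = 32
A^4[2,2] = (-12)(-1) + (-16)(-2) = 44
A^4 = 
  [ 12,  16]
  [ 32,  44]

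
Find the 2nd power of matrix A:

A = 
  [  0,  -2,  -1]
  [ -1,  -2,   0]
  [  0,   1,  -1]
A² = A·A:
A²[1,1] = (0)(0) + (-2)(-1) + (-1)(0) = 2
A²[1,2] = (0)(-2) + (-2)(-2) + (-1)(1) = 3
A²[1,3] = (0)(-1) + (-2)(0) + (-1)(-1) = 1
A²[2,1] = (-1)(0) + (-2)(-1) + (0)(0) = 2
A²[2,2] = (-1)(-2) + (-2)(-2) + (0)(1) = 6
A²[2,3] = (-1)(-1) + (-2)(0) + (0)(-1) = 1
A²[3,1] = (0)(0) + (1)(-1) + (-1)(0) = -1
A²[3,2] = (0)(-2) + (1)(-2) + (-1)(1) = -3
A²[3,3] = (0)(-1) + (1)(0) + (-1)(-1) = 1
A² = 
  [  2,   3,   1]
  [  2,   6,   1]
  [ -1,  -3,   1]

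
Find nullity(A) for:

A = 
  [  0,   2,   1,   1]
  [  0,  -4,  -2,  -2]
nullity(A) = 3

Row reduce:
R2 → R2 + (2)·R1
REF = 
  [  0,   2,   1,   1]
  [  0,   0,   0,   0]
Pivot columns: 2 → 1 pivot.
rank(A) = 1, so nullity(A) = 4 - 1 = 3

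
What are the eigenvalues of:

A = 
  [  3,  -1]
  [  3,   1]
λ = 2 + i√2, 2 - i√2  (≈ 2 + 1.414i, 2 - 1.414i)

tr(A) = 4, det(A) = 6
Characteristic polynomial: λ² - tr(A)λ + det(A) = λ² - 4λ + 6
λ² - 4λ + 6 = 0  ⇒  λ = (4 ± √((-4)² - 4·(6)))/2 = (4 ± √(-8))/2
  = 2 + i√2,  2 - i√2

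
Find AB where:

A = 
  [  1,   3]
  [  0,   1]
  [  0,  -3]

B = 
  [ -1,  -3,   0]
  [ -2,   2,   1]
A is 3×2 and B is 2×3, so AB is 3×3. Each entry is (row of A)·(column of B):
AB[1,1] = (1)(-1) + (3)(-2) = -7
AB[1,2] = (1)(-3) + (3)(2) = 3
AB[1,3] = (1)(0) + (3)(1) = 3
AB[2,1] = (0)(-1) + (1)(-2) = -2
AB[2,2] = (0)(-3) + (1)(2) = 2
AB[2,3] = (0)(0) + (1)(1) = 1
AB[3,1] = (0)(-1) + (-3)(-2) = 6
AB[3,2] = (0)(-3) + (-3)(2) = -6
AB[3,3] = (0)(0) + (-3)(1) = -3

AB = 
  [ -7,   3,   3]
  [ -2,   2,   1]
  [  6,  -6,  -3]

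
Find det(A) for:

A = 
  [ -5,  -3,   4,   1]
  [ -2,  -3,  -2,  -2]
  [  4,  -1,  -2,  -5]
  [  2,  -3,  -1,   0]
405

Cofactor expansion along row 1: det(A) = a₁₁M₁₁ - a₁₂M₁₂ + a₁₃M₁₃ - a₁₄M₁₄

M₁₁ = det[[-3, -2, -2]; [-1, -2, -5]; [-3, -1, 0]]
  = (-3)·((-2)(0) - (-5)(-1)) - (-2)·((-1)(0) - (-5)(-3)) + (-2)·((-1)(-1) - (-2)(-3))
  = (-3)(-5) - (-2)(-15) + (-2)(-5)
  = -5
M₁₂ = det[[-2, -2, -2]; [4, -2, -5]; [2, -1, 0]]
  = (-2)·((-2)(0) - (-5)(-1)) - (-2)·((4)(0) - (-5)(2)) + (-2)·((4)(-1) - (-2)(2))
  = (-2)(-5) - (-2)(10) + (-2)(0)
  = 30
M₁₃ = det[[-2, -3, -2]; [4, -1, -5]; [2, -3, 0]]
  = (-2)·((-1)(0) - (-5)(-3)) - (-3)·((4)(0) - (-5)(2)) + (-2)·((4)(-3) - (-1)(2))
  = (-2)(-15) - (-3)(10) + (-2)(-10)
  = 80
M₁₄ = det[[-2, -3, -2]; [4, -1, -2]; [2, -3, -1]]
  = (-2)·((-1)(-1) - (-2)(-3)) - (-3)·((4)(-1) - (-2)(2)) + (-2)·((4)(-3) - (-1)(2))
  = (-2)(-5) - (-3)(0) + (-2)(-10)
  = 30

det(A) = (-5)(-5) - (-3)(30) + (4)(80) - (1)(30) = 405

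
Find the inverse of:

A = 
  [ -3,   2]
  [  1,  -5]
det(A) = (-3)(-5) - (2)(1) = 13
For a 2×2 matrix, A⁻¹ = (1/det(A)) · [[d, -b], [-c, a]]
    = (1/13) · [[-5, -2], [-1, -3]]

A⁻¹ = 
  [-5/13, -2/13]
  [-1/13, -3/13]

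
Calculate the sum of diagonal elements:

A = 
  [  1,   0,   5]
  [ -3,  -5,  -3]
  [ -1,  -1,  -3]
-7

tr(A) = 1 + -5 + -3 = -7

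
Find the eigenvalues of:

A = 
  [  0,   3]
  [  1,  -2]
tr(A) = -2, det(A) = -3
Characteristic polynomial: λ² - tr(A)λ + det(A) = λ² + 2λ - 3
λ² + 2λ - 3 = (λ + 3)(λ - 1)

λ = 1, -3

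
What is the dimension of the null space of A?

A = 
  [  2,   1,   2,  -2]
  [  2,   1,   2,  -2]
nullity(A) = 3

Row reduce:
R2 → R2 - (1)·R1
REF = 
  [  2,   1,   2,  -2]
  [  0,   0,   0,   0]
Pivot columns: 1 → 1 pivot.
rank(A) = 1, so nullity(A) = 4 - 1 = 3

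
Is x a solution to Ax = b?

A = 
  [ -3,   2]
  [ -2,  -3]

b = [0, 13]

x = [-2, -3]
Yes

Ax = [0, 13] = b ✓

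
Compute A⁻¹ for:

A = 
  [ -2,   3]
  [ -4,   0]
det(A) = (-2)(0) - (3)(-4) = 12
For a 2×2 matrix, A⁻¹ = (1/det(A)) · [[d, -b], [-c, a]]
    = (1/12) · [[0, -3], [4, -2]]

A⁻¹ = 
  [   0, -1/4]
  [ 1/3, -1/6]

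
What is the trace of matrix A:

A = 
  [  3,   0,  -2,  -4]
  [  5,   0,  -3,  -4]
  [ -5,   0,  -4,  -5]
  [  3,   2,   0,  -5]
-6

tr(A) = 3 + 0 + -4 + -5 = -6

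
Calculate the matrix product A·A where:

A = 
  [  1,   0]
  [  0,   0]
A² = A·A:
A²[1,1] = (1)(1) + (0)(0) = 1
A²[1,2] = (1)(0) + (0)(0) = 0
A²[2,1] = (0)(1) + (0)(0) = 0
A²[2,2] = (0)(0) + (0)(0) = 0
A² = 
  [  1,   0]
  [  0,   0]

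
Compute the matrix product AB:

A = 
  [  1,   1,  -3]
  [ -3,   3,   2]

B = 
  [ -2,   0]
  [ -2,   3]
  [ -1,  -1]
AB = 
  [ -1,   6]
  [ -2,   7]

A is 2×3 and B is 3×2, so AB is 2×2. Each entry is (row of A)·(column of B):
AB[1,1] = (1)(-2) + (1)(-2) + (-3)(-1) = -1
AB[1,2] = (1)(0) + (1)(3) + (-3)(-1) = 6
AB[2,1] = (-3)(-2) + (3)(-2) + (2)(-1) = -2
AB[2,2] = (-3)(0) + (3)(3) + (2)(-1) = 7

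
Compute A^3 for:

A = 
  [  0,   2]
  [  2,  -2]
A^3 = 
  [ -8,  16]
  [ 16, -24]

A² = A·A:
A²[1,1] = (0)(0) + (2)(2) = 4
A²[1,2] = (0)(2) + (2)(-2) = -4
A²[2,1] = (2)(0) + (-2)(2) = -4
A²[2,2] = (2)(2) + (-2)(-2) = 8
A² = 
  [  4,  -4]
  [ -4,   8]

A^3 = A^2·A:
A^3[1,1] = (4)(0) + (-4)(2) = -8
A^3[1,2] = (4)(2) + (-4)(-2) = 16
A^3[2,1] = (-4)(0) + (8)(2) = 16
A^3[2,2] = (-4)(2) + (8)(-2) = -24
A^3 = 
  [ -8,  16]
  [ 16, -24]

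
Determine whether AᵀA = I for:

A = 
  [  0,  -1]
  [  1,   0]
Yes

AᵀA = 
  [  1,   0]
  [  0,   1]
= I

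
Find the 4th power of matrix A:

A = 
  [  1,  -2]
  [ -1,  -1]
A^4 = 
  [  9,   0]
  [  0,   9]

A² = A·A:
A²[1,1] = (1)(1) + (-2)(-1) = 3
A²[1,2] = (1)(-2) + (-2)(-1) = 0
A²[2,1] = (-1)(1) + (-1)(-1) = 0
A²[2,2] = (-1)(-2) + (-1)(-1) = 3
A² = 
  [  3,   0]
  [  0,   3]

A^3 = A^2·A:
A^3[1,1] = (3)(1) + (0)(-1) = 3
A^3[1,2] = (3)(-2) + (0)(-1) = -6
A^3[2,1] = (0)(1) + (3)(-1) = -3
A^3[2,2] = (0)(-2) + (3)(-1) = -3
A^3 = 
  [  3,  -6]
  [ -3,  -3]

A^4 = A^3·A:
A^4[1,1] = (3)(1) + (-6)(-1) = 9
A^4[1,2] = (3)(-2) + (-6)(-1) = 0
A^4[2,1] = (-3)(1) + (-3)(-1) = 0
A^4[2,2] = (-3)(-2) + (-3)(-1) = 9
A^4 = 
  [  9,   0]
  [  0,   9]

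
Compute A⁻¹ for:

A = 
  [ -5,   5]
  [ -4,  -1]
det(A) = (-5)(-1) - (5)(-4) = 25
For a 2×2 matrix, A⁻¹ = (1/det(A)) · [[d, -b], [-c, a]]
    = (1/25) · [[-1, -5], [4, -5]]

A⁻¹ = 
  [-1/25,  -1/5]
  [ 4/25,  -1/5]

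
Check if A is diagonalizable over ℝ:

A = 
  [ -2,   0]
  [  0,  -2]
Yes

tr(A) = -4, det(A) = 4
Characteristic polynomial: λ² - tr(A)λ + det(A) = λ² + 4λ + 4
λ² + 4λ + 4 = (λ + 2)²
Eigenvalues: -2, -2
λ=-2: alg. mult. = 2, geom. mult. = 2 - rank(A - (-2)I) = 2 - 0 = 2
Sum of geometric multiplicities equals n, so A has n independent eigenvectors.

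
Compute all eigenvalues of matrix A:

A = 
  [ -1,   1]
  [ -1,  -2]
λ = (-3 + i√3)/2, (-3 - i√3)/2  (≈ -1.5 + 0.866i, -1.5 - 0.866i)

tr(A) = -3, det(A) = 3
Characteristic polynomial: λ² - tr(A)λ + det(A) = λ² + 3λ + 3
λ² + 3λ + 3 = 0  ⇒  λ = (-3 ± √((3)² - 4·(3)))/2 = (-3 ± √(-3))/2
  = (-3 + i√3)/2,  (-3 - i√3)/2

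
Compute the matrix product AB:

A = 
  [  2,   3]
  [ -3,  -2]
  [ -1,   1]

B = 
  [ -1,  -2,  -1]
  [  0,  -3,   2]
A is 3×2 and B is 2×3, so AB is 3×3. Each entry is (row of A)·(column of B):
AB[1,1] = (2)(-1) + (3)(0) = -2
AB[1,2] = (2)(-2) + (3)(-3) = -13
AB[1,3] = (2)(-1) + (3)(2) = 4
AB[2,1] = (-3)(-1) + (-2)(0) = 3
AB[2,2] = (-3)(-2) + (-2)(-3) = 12
AB[2,3] = (-3)(-1) + (-2)(2) = -1
AB[3,1] = (-1)(-1) + (1)(0) = 1
AB[3,2] = (-1)(-2) + (1)(-3) = -1
AB[3,3] = (-1)(-1) + (1)(2) = 3

AB = 
  [ -2, -13,   4]
  [  3,  12,  -1]
  [  1,  -1,   3]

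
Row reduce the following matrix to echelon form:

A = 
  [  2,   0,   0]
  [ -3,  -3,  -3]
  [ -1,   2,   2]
Row operations:
R2 → R2 + (3/2)·R1
R3 → R3 + (1/2)·R1
R3 → R3 + (2/3)·R2

Resulting echelon form:
REF = 
  [  2,   0,   0]
  [  0,  -3,  -3]
  [  0,   0,   0]

Rank = 2 (number of non-zero pivot rows).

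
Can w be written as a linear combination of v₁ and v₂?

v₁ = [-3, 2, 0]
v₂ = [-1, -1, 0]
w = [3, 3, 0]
Yes

Form the augmented matrix and row-reduce:
[v₁|v₂|w] = 
  [ -3,  -1,   3]
  [  2,  -1,   3]
  [  0,   0,   0]
R2 → R2 + (2/3)·R1
REF = 
  [  -3,   -1,    3]
  [   0, -5/3,    5]
  [   0,    0,    0]

No row of the form [0 0 | nonzero], so the system is consistent. Back-substitution gives c₁ = 0, c₂ = -3: w = (0)·v₁ + (-3)·v₂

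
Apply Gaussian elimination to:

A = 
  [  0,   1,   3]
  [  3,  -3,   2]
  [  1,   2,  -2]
Row operations:
Swap R1 ↔ R2
R3 → R3 - (1/3)·R1
R3 → R3 - (3)·R2

Resulting echelon form:
REF = 
  [    3,    -3,     2]
  [    0,     1,     3]
  [    0,     0, -35/3]

Rank = 3 (number of non-zero pivot rows).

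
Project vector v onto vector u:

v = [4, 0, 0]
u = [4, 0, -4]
proj_u(v) = [2, 0, -2]

v·u = (4)(4) + (0)(0) + (0)(-4) = 16
u·u = (4)² + (0)² + (-4)² = 32
proj_u(v) = (v·u / u·u) × u = (16/32) × u = (1/2) × u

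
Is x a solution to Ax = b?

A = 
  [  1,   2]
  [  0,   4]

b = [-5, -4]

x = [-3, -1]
Yes

Ax = [-5, -4] = b ✓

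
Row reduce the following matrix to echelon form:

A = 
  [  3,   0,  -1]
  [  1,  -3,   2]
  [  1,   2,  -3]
Row operations:
R2 → R2 - (1/3)·R1
R3 → R3 - (1/3)·R1
R3 → R3 + (2/3)·R2

Resulting echelon form:
REF = 
  [    3,     0,    -1]
  [    0,    -3,   7/3]
  [    0,     0, -10/9]

Rank = 3 (number of non-zero pivot rows).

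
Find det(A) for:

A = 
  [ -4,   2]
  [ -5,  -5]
30

For a 2×2 matrix, det = ad - bc = (-4)(-5) - (2)(-5) = 30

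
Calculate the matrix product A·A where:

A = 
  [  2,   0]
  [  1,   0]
A² = A·A:
A²[1,1] = (2)(2) + (0)(1) = 4
A²[1,2] = (2)(0) + (0)(0) = 0
A²[2,1] = (1)(2) + (0)(1) = 2
A²[2,2] = (1)(0) + (0)(0) = 0
A² = 
  [  4,   0]
  [  2,   0]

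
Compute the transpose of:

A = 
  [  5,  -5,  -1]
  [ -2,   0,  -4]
Aᵀ = 
  [  5,  -2]
  [ -5,   0]
  [ -1,  -4]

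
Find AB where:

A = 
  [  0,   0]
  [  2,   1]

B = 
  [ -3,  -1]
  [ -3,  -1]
AB = 
  [  0,   0]
  [ -9,  -3]

A is 2×2 and B is 2×2, so AB is 2×2. Each entry is (row of A)·(column of B):
AB[1,1] = (0)(-3) + (0)(-3) = 0
AB[1,2] = (0)(-1) + (0)(-1) = 0
AB[2,1] = (2)(-3) + (1)(-3) = -9
AB[2,2] = (2)(-1) + (1)(-1) = -3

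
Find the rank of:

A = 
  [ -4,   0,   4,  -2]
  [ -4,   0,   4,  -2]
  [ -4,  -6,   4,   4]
Row reduce:
R2 → R2 - (1)·R1
R3 → R3 - (1)·R1
Swap R2 ↔ R3
REF = 
  [ -4,   0,   4,  -2]
  [  0,  -6,   0,   6]
  [  0,   0,   0,   0]
Pivot columns: 1, 2 → 2 pivots.

rank(A) = 2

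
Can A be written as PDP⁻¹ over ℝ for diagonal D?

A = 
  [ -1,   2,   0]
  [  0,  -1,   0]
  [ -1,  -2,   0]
No

Characteristic polynomial: det(λI - A) = λ³ + 2λ² + λ
The constant term is 0, so λ = 0 is a root: p(λ) = λ(λ² + 2λ + 1)
λ² + 2λ + 1 = (λ + 1)²
Eigenvalues: 0, -1, -1
λ=-1: alg. mult. = 2, geom. mult. = 3 - rank(A - (-1)I) = 3 - 2 = 1
λ=0: alg. mult. = 1, geom. mult. = 3 - rank(A - (0)I) = 3 - 2 = 1
Sum of geometric multiplicities = 2 < n = 3, so there aren't enough independent eigenvectors.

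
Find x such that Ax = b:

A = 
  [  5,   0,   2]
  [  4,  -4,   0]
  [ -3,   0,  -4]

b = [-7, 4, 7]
Row reduce the augmented matrix [A|b]:
R2 → R2 - (4/5)·R1
R3 → R3 + (3/5)·R1
REF = 
  [    5,     0,     2,    -7]
  [    0,    -4,  -8/5,  48/5]
  [    0,     0, -14/5,  14/5]

Back-substitution:
x₃ = (14/5) / (-14/5) = -1
x₂ = (48/5 - (-8/5)(-1)) / (-4) = -2
x₁ = (-7 - (0)(-2) - (2)(-1)) / 5 = -1

x = [-1, -2, -1]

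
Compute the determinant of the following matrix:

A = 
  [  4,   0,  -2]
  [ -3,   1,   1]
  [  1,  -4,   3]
Cofactor expansion along row 1:
det(A) = (4)·((1)(3) - (1)(-4)) - (0)·((-3)(3) - (1)(1)) + (-2)·((-3)(-4) - (1)(1))
  = (4)(7) - (0)(-10) + (-2)(11)
  = 6

det(A) = 6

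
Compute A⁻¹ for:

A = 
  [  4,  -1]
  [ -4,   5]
det(A) = (4)(5) - (-1)(-4) = 16
For a 2×2 matrix, A⁻¹ = (1/det(A)) · [[d, -b], [-c, a]]
    = (1/16) · [[5, 1], [4, 4]]

A⁻¹ = 
  [5/16, 1/16]
  [ 1/4,  1/4]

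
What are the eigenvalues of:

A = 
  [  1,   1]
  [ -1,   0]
tr(A) = 1, det(A) = 1
Characteristic polynomial: λ² - tr(A)λ + det(A) = λ² - λ + 1
λ² - λ + 1 = 0  ⇒  λ = (1 ± √((-1)² - 4·(1)))/2 = (1 ± √(-3))/2
  = (1 + i√3)/2,  (1 - i√3)/2

λ = (1 + i√3)/2, (1 - i√3)/2  (≈ 0.5 + 0.866i, 0.5 - 0.866i)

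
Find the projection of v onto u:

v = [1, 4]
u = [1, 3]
v·u = (1)(1) + (4)(3) = 13
u·u = (1)² + (3)² = 10
proj_u(v) = (v·u / u·u) × u = (13/10) × u

proj_u(v) = [13/10, 39/10]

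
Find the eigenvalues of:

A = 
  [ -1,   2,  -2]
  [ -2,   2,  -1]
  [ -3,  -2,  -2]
Characteristic polynomial: det(λI - A) = λ³ + λ² - 8λ + 16
Testing integer divisors of the constant term: p(-4) = 0, so (λ + 4) is a factor:
p(λ) = (λ + 4)(λ² - 3λ + 4)
λ² - 3λ + 4 = 0  ⇒  λ = (3 ± √((-3)² - 4·(4)))/2 = (3 ± √(-7))/2
  = (3 + i√7)/2,  (3 - i√7)/2

λ = -4, (3 + i√7)/2, (3 - i√7)/2  (≈ -4, 1.5 + 1.323i, 1.5 - 1.323i)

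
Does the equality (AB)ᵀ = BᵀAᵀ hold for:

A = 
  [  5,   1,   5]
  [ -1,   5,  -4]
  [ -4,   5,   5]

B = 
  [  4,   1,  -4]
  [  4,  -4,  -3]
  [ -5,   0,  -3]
Yes

(AB)ᵀ = 
  [ -1,  36, -21]
  [  1, -21, -24]
  [-38,   1, -14]

BᵀAᵀ = 
  [ -1,  36, -21]
  [  1, -21, -24]
  [-38,   1, -14]

Both sides are equal — this is the standard identity (AB)ᵀ = BᵀAᵀ, which holds for all A, B.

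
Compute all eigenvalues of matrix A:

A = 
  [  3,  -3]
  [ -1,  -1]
tr(A) = 2, det(A) = -6
Characteristic polynomial: λ² - tr(A)λ + det(A) = λ² - 2λ - 6
λ² - 2λ - 6 = 0  ⇒  λ = (2 ± √((-2)² - 4·(-6)))/2 = (2 ± √(28))/2
  = 1 + √7,  1 - √7

λ = 1 + √7, 1 - √7  (≈ 3.646, -1.646)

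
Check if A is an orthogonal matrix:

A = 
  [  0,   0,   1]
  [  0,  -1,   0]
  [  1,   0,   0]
Yes

AᵀA = 
  [  1,   0,   0]
  [  0,   1,   0]
  [  0,   0,   1]
= I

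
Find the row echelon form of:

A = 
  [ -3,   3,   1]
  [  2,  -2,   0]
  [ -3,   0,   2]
Row operations:
R2 → R2 + (2/3)·R1
R3 → R3 - (1)·R1
Swap R2 ↔ R3

Resulting echelon form:
REF = 
  [ -3,   3,   1]
  [  0,  -3,   1]
  [  0,   0, 2/3]

Rank = 3 (number of non-zero pivot rows).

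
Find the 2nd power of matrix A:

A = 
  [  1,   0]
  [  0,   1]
A² = A·A:
A²[1,1] = (1)(1) + (0)(0) = 1
A²[1,2] = (1)(0) + (0)(1) = 0
A²[2,1] = (0)(1) + (1)(0) = 0
A²[2,2] = (0)(0) + (1)(1) = 1
A² = 
  [  1,   0]
  [  0,   1]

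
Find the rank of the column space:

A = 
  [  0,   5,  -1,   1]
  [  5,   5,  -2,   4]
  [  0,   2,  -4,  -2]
Row reduce:
Swap R1 ↔ R2
R3 → R3 - (2/5)·R2
REF = 
  [    5,     5,    -2,     4]
  [    0,     5,    -1,     1]
  [    0,     0, -18/5, -12/5]
Pivot columns: 1, 2, 3 → 3 pivots.
dim(Col(A)) = number of pivot columns = 3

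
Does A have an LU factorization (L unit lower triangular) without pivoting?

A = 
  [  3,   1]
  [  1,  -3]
Yes.
A[1,1] = 3 ≠ 0, so Gaussian elimination proceeds without a row swap: multiplier ℓ₂₁ = (1)/(3) = 1/3, and U[2,2] = -3 - (1/3)(1) = -10/3.
L = 
  [  1,   0]
  [1/3,   1]
U = 
  [    3,     1]
  [    0, -10/3]
Check row 2 of LU: [(1/3)(3), (1/3)(1) + (-10/3)] = [1, -3] = row 2 of A ✓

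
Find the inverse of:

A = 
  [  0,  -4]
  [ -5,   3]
det(A) = (0)(3) - (-4)(-5) = -20
For a 2×2 matrix, A⁻¹ = (1/det(A)) · [[d, -b], [-c, a]]
    = (-1/20) · [[3, 4], [5, 0]]

A⁻¹ = 
  [-3/20,  -1/5]
  [ -1/4,     0]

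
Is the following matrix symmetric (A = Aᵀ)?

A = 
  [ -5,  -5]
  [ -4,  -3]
No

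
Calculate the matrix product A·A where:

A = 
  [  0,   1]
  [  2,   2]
A² = A·A:
A²[1,1] = (0)(0) + (1)(2) = 2
A²[1,2] = (0)(1) + (1)(2) = 2
A²[2,1] = (2)(0) + (2)(2) = 4
A²[2,2] = (2)(1) + (2)(2) = 6
A² = 
  [  2,   2]
  [  4,   6]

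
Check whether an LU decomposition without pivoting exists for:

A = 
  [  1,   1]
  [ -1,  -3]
Yes.
A[1,1] = 1 ≠ 0, so Gaussian elimination proceeds without a row swap: multiplier ℓ₂₁ = (-1)/(1) = -1, and U[2,2] = -3 - (-1)(1) = -2.
L = 
  [  1,   0]
  [ -1,   1]
U = 
  [  1,   1]
  [  0,  -2]
Check row 2 of LU: [(-1)(1), (-1)(1) + (-2)] = [-1, -3] = row 2 of A ✓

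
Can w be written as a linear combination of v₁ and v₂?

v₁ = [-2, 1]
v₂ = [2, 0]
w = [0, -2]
Yes

Form the augmented matrix and row-reduce:
[v₁|v₂|w] = 
  [ -2,   2,   0]
  [  1,   0,  -2]
R2 → R2 + (1/2)·R1
REF = 
  [ -2,   2,   0]
  [  0,   1,  -2]

No row of the form [0 0 | nonzero], so the system is consistent. Back-substitution gives c₁ = -2, c₂ = -2: w = (-2)·v₁ + (-2)·v₂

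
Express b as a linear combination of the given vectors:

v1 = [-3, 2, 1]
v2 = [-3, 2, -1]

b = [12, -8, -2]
c1 = -3, c2 = -1

b = -3·v1 + -1·v2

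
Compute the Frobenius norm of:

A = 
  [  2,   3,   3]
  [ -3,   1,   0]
||A||_F = 5.657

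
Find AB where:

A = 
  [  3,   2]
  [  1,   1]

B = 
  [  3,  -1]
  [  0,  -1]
AB = 
  [  9,  -5]
  [  3,  -2]

A is 2×2 and B is 2×2, so AB is 2×2. Each entry is (row of A)·(column of B):
AB[1,1] = (3)(3) + (2)(0) = 9
AB[1,2] = (3)(-1) + (2)(-1) = -5
AB[2,1] = (1)(3) + (1)(0) = 3
AB[2,2] = (1)(-1) + (1)(-1) = -2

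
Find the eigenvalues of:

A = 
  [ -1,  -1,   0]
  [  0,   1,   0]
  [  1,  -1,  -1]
Characteristic polynomial: det(λI - A) = λ³ + λ² - λ - 1
Testing integer divisors of the constant term: p(-1) = 0, so (λ + 1) is a factor:
p(λ) = (λ + 1)(λ² - 1)
λ² - 1 = (λ + 1)(λ - 1)

λ = -1, 1, -1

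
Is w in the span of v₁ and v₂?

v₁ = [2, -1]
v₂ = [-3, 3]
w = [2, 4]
Yes

Form the augmented matrix and row-reduce:
[v₁|v₂|w] = 
  [  2,  -3,   2]
  [ -1,   3,   4]
R2 → R2 + (1/2)·R1
REF = 
  [  2,  -3,   2]
  [  0, 3/2,   5]

No row of the form [0 0 | nonzero], so the system is consistent. Back-substitution gives c₁ = 6, c₂ = 10/3: w = (6)·v₁ + (10/3)·v₂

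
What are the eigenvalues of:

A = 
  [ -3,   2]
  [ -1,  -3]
λ = -3 + i√2, -3 - i√2  (≈ -3 + 1.414i, -3 - 1.414i)

tr(A) = -6, det(A) = 11
Characteristic polynomial: λ² - tr(A)λ + det(A) = λ² + 6λ + 11
λ² + 6λ + 11 = 0  ⇒  λ = (-6 ± √((6)² - 4·(11)))/2 = (-6 ± √(-8))/2
  = -3 + i√2,  -3 - i√2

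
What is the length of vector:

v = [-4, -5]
6.403

||v||₂ = √((-4)² + (-5)²) = √41 = 6.403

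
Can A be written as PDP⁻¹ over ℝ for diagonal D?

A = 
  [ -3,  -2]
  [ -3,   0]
Yes

tr(A) = -3, det(A) = -6
Characteristic polynomial: λ² - tr(A)λ + det(A) = λ² + 3λ - 6
λ² + 3λ - 6 = 0  ⇒  λ = (-3 ± √((3)² - 4·(-6)))/2 = (-3 ± √(33))/2
  = (-3 + √33)/2,  (-3 - √33)/2
Eigenvalues: (-3 + √33)/2, (-3 - √33)/2  (≈ 1.372, -4.372)
The two irrational eigenvalues are distinct (simple), so each has alg. mult. = geom. mult. = 1.
Sum of geometric multiplicities equals n, so A has n independent eigenvectors.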